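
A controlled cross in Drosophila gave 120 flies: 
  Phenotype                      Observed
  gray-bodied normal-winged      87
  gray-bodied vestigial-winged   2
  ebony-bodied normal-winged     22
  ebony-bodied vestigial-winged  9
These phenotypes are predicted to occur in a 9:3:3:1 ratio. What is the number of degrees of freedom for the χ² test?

3

A goodness-of-fit test with 4 phenotype classes has df = 4 − 1 = 3.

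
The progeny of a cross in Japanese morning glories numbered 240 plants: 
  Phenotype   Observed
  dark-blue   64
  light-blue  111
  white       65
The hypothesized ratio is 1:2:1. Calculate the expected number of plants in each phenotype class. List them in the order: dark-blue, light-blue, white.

Expected counts for N = 240 under a 1:2:1 ratio (total parts = 4):
  dark-blue: 240 × 1/4 = 60
  light-blue: 240 × 2/4 = 120
  white: 240 × 1/4 = 60

60, 120, 60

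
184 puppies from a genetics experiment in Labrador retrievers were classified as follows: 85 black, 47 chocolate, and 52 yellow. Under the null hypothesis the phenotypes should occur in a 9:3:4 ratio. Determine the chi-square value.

Total ratio parts = 16. Expected numbers out of 184:
  black: 184 × 9/16 = 103.5
  chocolate: 184 × 3/16 = 34.5
  yellow: 184 × 4/16 = 46
χ² = Σ (O − E)² / E
  black: (85 − 103.5)² / 103.5 = 3.3068
  chocolate: (47 − 34.5)² / 34.5 = 4.5290
  yellow: (52 − 46)² / 46 = 0.7826
χ² = 3.3068 + 4.5290 + 0.7826 = 8.6184 ≈ 8.618

8.618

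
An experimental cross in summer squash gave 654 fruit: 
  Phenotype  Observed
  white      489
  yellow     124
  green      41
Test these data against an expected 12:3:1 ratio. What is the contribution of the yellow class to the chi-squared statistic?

Total ratio parts = 16. Expected numbers out of 654:
  white: 654 × 12/16 = 490.5
  yellow: 654 × 3/16 = 122.625
  green: 654 × 1/16 = 40.875
Contribution of yellow: (124 − 122.625)² / 122.625 = 0.0154

0.015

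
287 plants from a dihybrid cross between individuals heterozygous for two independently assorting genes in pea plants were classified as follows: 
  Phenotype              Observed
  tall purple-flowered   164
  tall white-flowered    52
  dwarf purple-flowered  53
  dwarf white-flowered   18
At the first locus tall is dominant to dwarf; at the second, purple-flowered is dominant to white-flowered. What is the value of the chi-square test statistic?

A dihybrid F₂ with independent assortment and complete dominance at both loci gives a 9:3:3:1 phenotypic ratio.
The 9:3:3:1 ratio has 16 parts, so with N = 287 the expected counts are:
  tall purple-flowered: 287 × 9/16 = 161.4375
  tall white-flowered: 287 × 3/16 = 53.8125
  dwarf purple-flowered: 287 × 3/16 = 53.8125
  dwarf white-flowered: 287 × 1/16 = 17.9375
χ² = Σ (O − E)² / E
  tall purple-flowered: (164 − 161.4375)² / 161.4375 = 0.0407
  tall white-flowered: (52 − 53.8125)² / 53.8125 = 0.0610
  dwarf purple-flowered: (53 − 53.8125)² / 53.8125 = 0.0123
  dwarf white-flowered: (18 − 17.9375)² / 17.9375 = 0.0002
χ² = 0.0407 + 0.0610 + 0.0123 + 0.0002 = 0.1142 ≈ 0.114

0.114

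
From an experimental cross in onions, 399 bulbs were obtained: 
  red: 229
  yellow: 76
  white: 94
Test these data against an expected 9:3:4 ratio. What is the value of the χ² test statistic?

0.443

Under the 9:3:4 hypothesis (Σ ratio = 16, N = 399):
  red: 399 × 9/16 = 224.4375
  yellow: 399 × 3/16 = 74.8125
  white: 399 × 4/16 = 99.75
χ² = Σ (O − E)² / E
  red: (229 − 224.4375)² / 224.4375 = 0.0927
  yellow: (76 − 74.8125)² / 74.8125 = 0.0188
  white: (94 − 99.75)² / 99.75 = 0.3315
χ² = 0.0927 + 0.0188 + 0.3315 = 0.443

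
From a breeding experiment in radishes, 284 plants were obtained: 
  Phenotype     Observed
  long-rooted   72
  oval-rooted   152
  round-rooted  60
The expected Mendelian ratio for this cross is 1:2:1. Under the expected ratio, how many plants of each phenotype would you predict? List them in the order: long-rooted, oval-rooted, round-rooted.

Total ratio parts = 4. Expected numbers out of 284:
  long-rooted: 284 × 1/4 = 71
  oval-rooted: 284 × 2/4 = 142
  round-rooted: 284 × 1/4 = 71

71, 142, 71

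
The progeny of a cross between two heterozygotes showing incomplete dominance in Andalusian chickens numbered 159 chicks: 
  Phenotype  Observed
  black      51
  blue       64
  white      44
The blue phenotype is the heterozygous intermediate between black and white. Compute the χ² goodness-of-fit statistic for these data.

6.660

With incomplete dominance, a heterozygote × heterozygote cross gives a 1:2:1 phenotypic ratio.
Under the 1:2:1 hypothesis (Σ ratio = 4, N = 159):
  black: 159 × 1/4 = 39.75
  blue: 159 × 2/4 = 79.5
  white: 159 × 1/4 = 39.75
χ² = Σ (O − E)² / E
  black: (51 − 39.75)² / 39.75 = 3.1840
  blue: (64 − 79.5)² / 79.5 = 3.0220
  white: (44 − 39.75)² / 39.75 = 0.4544
χ² = 3.1840 + 3.0220 + 0.4544 = 6.6604 ≈ 6.660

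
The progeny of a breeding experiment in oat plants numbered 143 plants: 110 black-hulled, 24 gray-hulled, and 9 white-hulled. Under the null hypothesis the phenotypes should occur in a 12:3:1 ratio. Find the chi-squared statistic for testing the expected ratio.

0.366

The 12:3:1 ratio has 16 parts, so with N = 143 the expected counts are:
  black-hulled: 143 × 12/16 = 107.25
  gray-hulled: 143 × 3/16 = 26.8125
  white-hulled: 143 × 1/16 = 8.9375
χ² = Σ (O − E)² / E
  black-hulled: (110 − 107.25)² / 107.25 = 0.0705
  gray-hulled: (24 − 26.8125)² / 26.8125 = 0.2950
  white-hulled: (9 − 8.9375)² / 8.9375 = 0.0004
χ² = 0.0705 + 0.2950 + 0.0004 = 0.3659 ≈ 0.366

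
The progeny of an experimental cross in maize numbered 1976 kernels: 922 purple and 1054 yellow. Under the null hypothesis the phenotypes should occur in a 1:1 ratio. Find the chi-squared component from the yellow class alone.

4.409

Total ratio parts = 2. Expected numbers out of 1976:
  purple: 1976 × 1/2 = 988
  yellow: 1976 × 1/2 = 988
Contribution of yellow: (1054 − 988)² / 988 = 4.4089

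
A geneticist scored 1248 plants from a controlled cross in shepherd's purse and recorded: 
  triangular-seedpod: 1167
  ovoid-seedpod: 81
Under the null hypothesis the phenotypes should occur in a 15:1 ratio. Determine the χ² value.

Expected counts for N = 1248 under a 15:1 ratio (total parts = 16):
  triangular-seedpod: 1248 × 15/16 = 1170
  ovoid-seedpod: 1248 × 1/16 = 78
χ² = Σ (O − E)² / E
  triangular-seedpod: (1167 − 1170)² / 1170 = 0.0077
  ovoid-seedpod: (81 − 78)² / 78 = 0.1154
χ² = 0.0077 + 0.1154 = 0.1231 ≈ 0.123

0.123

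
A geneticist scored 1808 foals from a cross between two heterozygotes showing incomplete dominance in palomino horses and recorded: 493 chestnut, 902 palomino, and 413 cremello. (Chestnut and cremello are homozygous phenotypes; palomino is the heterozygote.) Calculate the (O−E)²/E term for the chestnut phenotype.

3.719

With incomplete dominance, a heterozygote × heterozygote cross gives a 1:2:1 phenotypic ratio.
The 1:2:1 ratio has 4 parts, so with N = 1808 the expected counts are:
  chestnut: 1808 × 1/4 = 452
  palomino: 1808 × 2/4 = 904
  cremello: 1808 × 1/4 = 452
Contribution of chestnut: (493 − 452)² / 452 = 3.7190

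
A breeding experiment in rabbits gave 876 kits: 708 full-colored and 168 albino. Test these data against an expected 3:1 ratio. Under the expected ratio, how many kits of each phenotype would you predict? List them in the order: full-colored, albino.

The 3:1 ratio has 4 parts, so with N = 876 the expected counts are:
  full-colored: 876 × 3/4 = 657
  albino: 876 × 1/4 = 219

657, 219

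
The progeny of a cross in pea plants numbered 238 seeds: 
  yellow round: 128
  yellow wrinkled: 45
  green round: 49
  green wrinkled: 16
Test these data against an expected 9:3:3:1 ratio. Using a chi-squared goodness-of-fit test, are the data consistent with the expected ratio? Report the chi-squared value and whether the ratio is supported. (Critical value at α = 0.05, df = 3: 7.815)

Under the 9:3:3:1 hypothesis (Σ ratio = 16, N = 238):
  yellow round: 238 × 9/16 = 133.875
  yellow wrinkled: 238 × 3/16 = 44.625
  green round: 238 × 3/16 = 44.625
  green wrinkled: 238 × 1/16 = 14.875
χ² = Σ (O − E)² / E
  yellow round: (128 − 133.875)² / 133.875 = 0.2578
  yellow wrinkled: (45 − 44.625)² / 44.625 = 0.0032
  green round: (49 − 44.625)² / 44.625 = 0.4289
  green wrinkled: (16 − 14.875)² / 14.875 = 0.0851
χ² = 0.2578 + 0.0032 + 0.4289 + 0.0851 = 0.775
Degrees of freedom = 4 − 1 = 3; critical value at α = 0.05 is 7.815.
Since 0.775 < 7.815, we fail to reject the null hypothesis — the data are consistent with the 9:3:3:1 ratio.

0.775; consistent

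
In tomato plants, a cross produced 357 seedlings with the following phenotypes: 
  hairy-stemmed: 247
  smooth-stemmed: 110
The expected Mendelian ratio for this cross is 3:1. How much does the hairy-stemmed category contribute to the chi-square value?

Total ratio parts = 4. Expected numbers out of 357:
  hairy-stemmed: 357 × 3/4 = 267.75
  smooth-stemmed: 357 × 1/4 = 89.25
Contribution of hairy-stemmed: (247 − 267.75)² / 267.75 = 1.6081

1.608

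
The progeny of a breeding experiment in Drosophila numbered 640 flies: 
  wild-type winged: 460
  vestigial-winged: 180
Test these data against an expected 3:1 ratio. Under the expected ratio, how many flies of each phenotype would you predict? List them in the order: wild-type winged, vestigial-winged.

Total ratio parts = 4. Expected numbers out of 640:
  wild-type winged: 640 × 3/4 = 480
  vestigial-winged: 640 × 1/4 = 160

480, 160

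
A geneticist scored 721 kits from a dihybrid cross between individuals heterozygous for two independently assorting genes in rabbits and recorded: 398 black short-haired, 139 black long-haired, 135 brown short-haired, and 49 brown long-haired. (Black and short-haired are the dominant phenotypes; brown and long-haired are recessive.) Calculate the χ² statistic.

0.593

A dihybrid F₂ with independent assortment and complete dominance at both loci gives a 9:3:3:1 phenotypic ratio.
Total ratio parts = 16. Expected numbers out of 721:
  black short-haired: 721 × 9/16 = 405.5625
  black long-haired: 721 × 3/16 = 135.1875
  brown short-haired: 721 × 3/16 = 135.1875
  brown long-haired: 721 × 1/16 = 45.0625
χ² = Σ (O − E)² / E
  black short-haired: (398 − 405.5625)² / 405.5625 = 0.1410
  black long-haired: (139 − 135.1875)² / 135.1875 = 0.1075
  brown short-haired: (135 − 135.1875)² / 135.1875 = 0.0003
  brown long-haired: (49 − 45.0625)² / 45.0625 = 0.3441
χ² = 0.1410 + 0.1075 + 0.0003 + 0.3441 = 0.5929 ≈ 0.593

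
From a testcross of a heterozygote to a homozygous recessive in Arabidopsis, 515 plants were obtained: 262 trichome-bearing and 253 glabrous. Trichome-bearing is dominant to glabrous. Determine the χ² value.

A testcross of a heterozygote (Aa × aa) gives a 1:1 phenotypic ratio.
The 1:1 ratio has 2 parts, so with N = 515 the expected counts are:
  trichome-bearing: 515 × 1/2 = 257.5
  glabrous: 515 × 1/2 = 257.5
χ² = Σ (O − E)² / E
  trichome-bearing: (262 − 257.5)² / 257.5 = 0.0786
  glabrous: (253 − 257.5)² / 257.5 = 0.0786
χ² = 0.0786 + 0.0786 = 0.1572 ≈ 0.157

0.157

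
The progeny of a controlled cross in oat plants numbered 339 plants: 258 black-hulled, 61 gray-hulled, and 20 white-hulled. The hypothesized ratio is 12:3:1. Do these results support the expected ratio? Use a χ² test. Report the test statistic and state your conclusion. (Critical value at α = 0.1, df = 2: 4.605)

0.225; consistent

Expected counts for N = 339 under a 12:3:1 ratio (total parts = 16):
  black-hulled: 339 × 12/16 = 254.25
  gray-hulled: 339 × 3/16 = 63.5625
  white-hulled: 339 × 1/16 = 21.1875
χ² = Σ (O − E)² / E
  black-hulled: (258 − 254.25)² / 254.25 = 0.0553
  gray-hulled: (61 − 63.5625)² / 63.5625 = 0.1033
  white-hulled: (20 − 21.1875)² / 21.1875 = 0.0666
χ² = 0.0553 + 0.1033 + 0.0666 = 0.2252 ≈ 0.225
Degrees of freedom = 3 − 1 = 2; critical value at α = 0.1 is 4.605.
Since 0.225 < 4.605, we fail to reject the null hypothesis — the data are consistent with the 12:3:1 ratio.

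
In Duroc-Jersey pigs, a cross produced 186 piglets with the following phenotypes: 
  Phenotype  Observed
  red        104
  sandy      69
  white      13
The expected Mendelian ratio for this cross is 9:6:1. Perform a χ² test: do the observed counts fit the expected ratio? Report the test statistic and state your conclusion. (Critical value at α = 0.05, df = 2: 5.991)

0.174; consistent

The 9:6:1 ratio has 16 parts, so with N = 186 the expected counts are:
  red: 186 × 9/16 = 104.625
  sandy: 186 × 6/16 = 69.75
  white: 186 × 1/16 = 11.625
χ² = Σ (O − E)² / E
  red: (104 − 104.625)² / 104.625 = 0.0037
  sandy: (69 − 69.75)² / 69.75 = 0.0081
  white: (13 − 11.625)² / 11.625 = 0.1626
χ² = 0.0037 + 0.0081 + 0.1626 = 0.1744 ≈ 0.174
Degrees of freedom = 3 − 1 = 2; critical value at α = 0.05 is 5.991.
Since 0.174 < 5.991, we fail to reject the null hypothesis — the data are consistent with the 9:6:1 ratio.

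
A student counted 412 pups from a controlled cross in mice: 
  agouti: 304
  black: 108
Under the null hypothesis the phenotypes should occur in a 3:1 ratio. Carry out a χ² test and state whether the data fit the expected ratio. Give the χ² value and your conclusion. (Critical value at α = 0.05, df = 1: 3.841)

Expected counts for N = 412 under a 3:1 ratio (total parts = 4):
  agouti: 412 × 3/4 = 309
  black: 412 × 1/4 = 103
χ² = Σ (O − E)² / E
  agouti: (304 − 309)² / 309 = 0.0809
  black: (108 − 103)² / 103 = 0.2427
χ² = 0.0809 + 0.2427 = 0.3236 ≈ 0.324
Degrees of freedom = 2 − 1 = 1; critical value at α = 0.05 is 3.841.
Since 0.324 < 3.841, we fail to reject the null hypothesis — the data are consistent with the 3:1 ratio.

0.324; consistent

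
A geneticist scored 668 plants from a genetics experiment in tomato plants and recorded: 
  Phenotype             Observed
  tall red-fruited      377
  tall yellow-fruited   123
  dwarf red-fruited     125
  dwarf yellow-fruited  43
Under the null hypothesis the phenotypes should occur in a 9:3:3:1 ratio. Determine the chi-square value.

Expected counts for N = 668 under a 9:3:3:1 ratio (total parts = 16):
  tall red-fruited: 668 × 9/16 = 375.75
  tall yellow-fruited: 668 × 3/16 = 125.25
  dwarf red-fruited: 668 × 3/16 = 125.25
  dwarf yellow-fruited: 668 × 1/16 = 41.75
χ² = Σ (O − E)² / E
  tall red-fruited: (377 − 375.75)² / 375.75 = 0.0042
  tall yellow-fruited: (123 − 125.25)² / 125.25 = 0.0404
  dwarf red-fruited: (125 − 125.25)² / 125.25 = 0.0005
  dwarf yellow-fruited: (43 − 41.75)² / 41.75 = 0.0374
χ² = 0.0042 + 0.0404 + 0.0005 + 0.0374 = 0.0825 ≈ 0.083

0.083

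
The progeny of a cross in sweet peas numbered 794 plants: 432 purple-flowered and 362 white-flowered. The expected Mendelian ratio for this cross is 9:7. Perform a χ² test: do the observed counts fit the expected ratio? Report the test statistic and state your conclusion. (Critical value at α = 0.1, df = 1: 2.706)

The 9:7 ratio has 16 parts, so with N = 794 the expected counts are:
  purple-flowered: 794 × 9/16 = 446.625
  white-flowered: 794 × 7/16 = 347.375
χ² = Σ (O − E)² / E
  purple-flowered: (432 − 446.625)² / 446.625 = 0.4789
  white-flowered: (362 − 347.375)² / 347.375 = 0.6157
χ² = 0.4789 + 0.6157 = 1.0946 ≈ 1.095
Degrees of freedom = 2 − 1 = 1; critical value at α = 0.1 is 2.706.
Since 1.095 < 2.706, we fail to reject the null hypothesis — the data are consistent with the 9:7 ratio.

1.095; consistent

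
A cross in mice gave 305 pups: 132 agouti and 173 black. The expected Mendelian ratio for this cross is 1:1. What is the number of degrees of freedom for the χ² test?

A goodness-of-fit test with 2 phenotype classes has df = 2 − 1 = 1.

1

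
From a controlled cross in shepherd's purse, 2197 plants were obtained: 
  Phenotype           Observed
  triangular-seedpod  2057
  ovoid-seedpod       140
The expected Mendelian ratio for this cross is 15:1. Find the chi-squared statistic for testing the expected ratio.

0.056

Under the 15:1 hypothesis (Σ ratio = 16, N = 2197):
  triangular-seedpod: 2197 × 15/16 = 2059.6875
  ovoid-seedpod: 2197 × 1/16 = 137.3125
χ² = Σ (O − E)² / E
  triangular-seedpod: (2057 − 2059.6875)² / 2059.6875 = 0.0035
  ovoid-seedpod: (140 − 137.3125)² / 137.3125 = 0.0526
χ² = 0.0035 + 0.0526 = 0.0561 ≈ 0.056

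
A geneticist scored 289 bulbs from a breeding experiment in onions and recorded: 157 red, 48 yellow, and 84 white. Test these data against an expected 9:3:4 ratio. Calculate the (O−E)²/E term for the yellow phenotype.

0.707

Under the 9:3:4 hypothesis (Σ ratio = 16, N = 289):
  red: 289 × 9/16 = 162.5625
  yellow: 289 × 3/16 = 54.1875
  white: 289 × 4/16 = 72.25
Contribution of yellow: (48 − 54.1875)² / 54.1875 = 0.7065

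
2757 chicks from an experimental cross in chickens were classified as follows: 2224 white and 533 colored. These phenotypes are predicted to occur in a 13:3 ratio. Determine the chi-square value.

The 13:3 ratio has 16 parts, so with N = 2757 the expected counts are:
  white: 2757 × 13/16 = 2240.0625
  colored: 2757 × 3/16 = 516.9375
χ² = Σ (O − E)² / E
  white: (2224 − 2240.0625)² / 2240.0625 = 0.1152
  colored: (533 − 516.9375)² / 516.9375 = 0.4991
χ² = 0.1152 + 0.4991 = 0.6143 ≈ 0.614

0.614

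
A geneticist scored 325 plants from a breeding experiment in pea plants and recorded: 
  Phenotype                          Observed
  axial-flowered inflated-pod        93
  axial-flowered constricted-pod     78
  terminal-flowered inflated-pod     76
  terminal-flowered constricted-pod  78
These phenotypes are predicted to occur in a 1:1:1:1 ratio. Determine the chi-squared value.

2.298

Under the 1:1:1:1 hypothesis (Σ ratio = 4, N = 325):
  axial-flowered inflated-pod: 325 × 1/4 = 81.25
  axial-flowered constricted-pod: 325 × 1/4 = 81.25
  terminal-flowered inflated-pod: 325 × 1/4 = 81.25
  terminal-flowered constricted-pod: 325 × 1/4 = 81.25
χ² = Σ (O − E)² / E
  axial-flowered inflated-pod: (93 − 81.25)² / 81.25 = 1.6992
  axial-flowered constricted-pod: (78 − 81.25)² / 81.25 = 0.1300
  terminal-flowered inflated-pod: (76 − 81.25)² / 81.25 = 0.3392
  terminal-flowered constricted-pod: (78 − 81.25)² / 81.25 = 0.1300
χ² = 1.6992 + 0.1300 + 0.3392 + 0.1300 = 2.2984 ≈ 2.298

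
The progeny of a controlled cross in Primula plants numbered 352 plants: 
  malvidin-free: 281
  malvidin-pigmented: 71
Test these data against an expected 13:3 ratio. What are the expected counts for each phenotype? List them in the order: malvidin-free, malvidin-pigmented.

286, 66

Expected counts for N = 352 under a 13:3 ratio (total parts = 16):
  malvidin-free: 352 × 13/16 = 286
  malvidin-pigmented: 352 × 3/16 = 66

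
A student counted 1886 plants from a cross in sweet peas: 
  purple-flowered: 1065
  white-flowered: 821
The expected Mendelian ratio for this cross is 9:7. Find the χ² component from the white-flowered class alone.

0.021

Expected counts for N = 1886 under a 9:7 ratio (total parts = 16):
  purple-flowered: 1886 × 9/16 = 1060.875
  white-flowered: 1886 × 7/16 = 825.125
Contribution of white-flowered: (821 − 825.125)² / 825.125 = 0.0206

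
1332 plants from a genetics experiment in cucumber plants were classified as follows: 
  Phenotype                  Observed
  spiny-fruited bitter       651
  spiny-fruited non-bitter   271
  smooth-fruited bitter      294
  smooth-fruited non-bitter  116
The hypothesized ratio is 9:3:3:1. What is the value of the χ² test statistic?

Under the 9:3:3:1 hypothesis (Σ ratio = 16, N = 1332):
  spiny-fruited bitter: 1332 × 9/16 = 749.25
  spiny-fruited non-bitter: 1332 × 3/16 = 249.75
  smooth-fruited bitter: 1332 × 3/16 = 249.75
  smooth-fruited non-bitter: 1332 × 1/16 = 83.25
χ² = Σ (O − E)² / E
  spiny-fruited bitter: (651 − 749.25)² / 749.25 = 12.8836
  spiny-fruited non-bitter: (271 − 249.75)² / 249.75 = 1.8081
  smooth-fruited bitter: (294 − 249.75)² / 249.75 = 7.8401
  smooth-fruited non-bitter: (116 − 83.25)² / 83.25 = 12.8836
χ² = 12.8836 + 1.8081 + 7.8401 + 12.8836 = 35.4154 ≈ 35.415

35.415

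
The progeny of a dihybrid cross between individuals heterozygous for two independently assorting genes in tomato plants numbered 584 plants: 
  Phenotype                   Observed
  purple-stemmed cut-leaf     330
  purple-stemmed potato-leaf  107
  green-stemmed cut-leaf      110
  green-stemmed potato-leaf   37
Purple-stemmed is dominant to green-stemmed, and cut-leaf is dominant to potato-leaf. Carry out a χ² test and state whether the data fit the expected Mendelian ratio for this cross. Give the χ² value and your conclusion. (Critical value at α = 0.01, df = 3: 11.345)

A dihybrid F₂ with independent assortment and complete dominance at both loci gives a 9:3:3:1 phenotypic ratio.
Under the 9:3:3:1 hypothesis (Σ ratio = 16, N = 584):
  purple-stemmed cut-leaf: 584 × 9/16 = 328.5
  purple-stemmed potato-leaf: 584 × 3/16 = 109.5
  green-stemmed cut-leaf: 584 × 3/16 = 109.5
  green-stemmed potato-leaf: 584 × 1/16 = 36.5
χ² = Σ (O − E)² / E
  purple-stemmed cut-leaf: (330 − 328.5)² / 328.5 = 0.0068
  purple-stemmed potato-leaf: (107 − 109.5)² / 109.5 = 0.0571
  green-stemmed cut-leaf: (110 − 109.5)² / 109.5 = 0.0023
  green-stemmed potato-leaf: (37 − 36.5)² / 36.5 = 0.0068
χ² = 0.0068 + 0.0571 + 0.0023 + 0.0068 = 0.073
Degrees of freedom = 4 − 1 = 3; critical value at α = 0.01 is 11.345.
Since 0.073 < 11.345, we fail to reject the null hypothesis — the data are consistent with the 9:3:3:1 ratio.

0.073; consistent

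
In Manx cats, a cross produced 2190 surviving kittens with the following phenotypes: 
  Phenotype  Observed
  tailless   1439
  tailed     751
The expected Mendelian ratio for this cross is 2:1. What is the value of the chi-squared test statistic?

Under the 2:1 hypothesis (Σ ratio = 3, N = 2190):
  tailless: 2190 × 2/3 = 1460
  tailed: 2190 × 1/3 = 730
χ² = Σ (O − E)² / E
  tailless: (1439 − 1460)² / 1460 = 0.3021
  tailed: (751 − 730)² / 730 = 0.6041
χ² = 0.3021 + 0.6041 = 0.9062 ≈ 0.906

0.906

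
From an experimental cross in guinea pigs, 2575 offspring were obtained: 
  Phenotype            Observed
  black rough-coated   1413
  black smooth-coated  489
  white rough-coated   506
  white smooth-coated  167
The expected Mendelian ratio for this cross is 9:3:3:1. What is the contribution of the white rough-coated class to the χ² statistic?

Total ratio parts = 16. Expected numbers out of 2575:
  black rough-coated: 2575 × 9/16 = 1448.4375
  black smooth-coated: 2575 × 3/16 = 482.8125
  white rough-coated: 2575 × 3/16 = 482.8125
  white smooth-coated: 2575 × 1/16 = 160.9375
Contribution of white rough-coated: (506 − 482.8125)² / 482.8125 = 1.1136

1.114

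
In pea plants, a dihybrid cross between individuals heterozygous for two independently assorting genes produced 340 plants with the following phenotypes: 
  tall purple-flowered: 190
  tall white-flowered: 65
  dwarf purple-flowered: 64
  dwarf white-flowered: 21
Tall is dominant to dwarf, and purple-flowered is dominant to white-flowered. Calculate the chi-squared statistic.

A dihybrid F₂ with independent assortment and complete dominance at both loci gives a 9:3:3:1 phenotypic ratio.
Under the 9:3:3:1 hypothesis (Σ ratio = 16, N = 340):
  tall purple-flowered: 340 × 9/16 = 191.25
  tall white-flowered: 340 × 3/16 = 63.75
  dwarf purple-flowered: 340 × 3/16 = 63.75
  dwarf white-flowered: 340 × 1/16 = 21.25
χ² = Σ (O − E)² / E
  tall purple-flowered: (190 − 191.25)² / 191.25 = 0.0082
  tall white-flowered: (65 − 63.75)² / 63.75 = 0.0245
  dwarf purple-flowered: (64 − 63.75)² / 63.75 = 0.0010
  dwarf white-flowered: (21 − 21.25)² / 21.25 = 0.0029
χ² = 0.0082 + 0.0245 + 0.0010 + 0.0029 = 0.0366 ≈ 0.037

0.037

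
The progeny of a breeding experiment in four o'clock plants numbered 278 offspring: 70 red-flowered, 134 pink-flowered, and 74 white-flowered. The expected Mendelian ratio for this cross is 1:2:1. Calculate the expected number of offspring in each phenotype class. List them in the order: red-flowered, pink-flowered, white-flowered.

Under the 1:2:1 hypothesis (Σ ratio = 4, N = 278):
  red-flowered: 278 × 1/4 = 69.5
  pink-flowered: 278 × 2/4 = 139
  white-flowered: 278 × 1/4 = 69.5

69.5, 139, 69.5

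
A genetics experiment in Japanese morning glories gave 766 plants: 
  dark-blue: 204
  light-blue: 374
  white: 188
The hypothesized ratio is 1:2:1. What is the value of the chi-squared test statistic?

The 1:2:1 ratio has 4 parts, so with N = 766 the expected counts are:
  dark-blue: 766 × 1/4 = 191.5
  light-blue: 766 × 2/4 = 383
  white: 766 × 1/4 = 191.5
χ² = Σ (O − E)² / E
  dark-blue: (204 − 191.5)² / 191.5 = 0.8159
  light-blue: (374 − 383)² / 383 = 0.2115
  white: (188 − 191.5)² / 191.5 = 0.0640
χ² = 0.8159 + 0.2115 + 0.0640 = 1.0914 ≈ 1.091

1.091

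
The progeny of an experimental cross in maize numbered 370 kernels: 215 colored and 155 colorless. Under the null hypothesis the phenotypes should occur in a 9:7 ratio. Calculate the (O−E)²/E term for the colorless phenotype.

0.292

Expected counts for N = 370 under a 9:7 ratio (total parts = 16):
  colored: 370 × 9/16 = 208.125
  colorless: 370 × 7/16 = 161.875
Contribution of colorless: (155 − 161.875)² / 161.875 = 0.2920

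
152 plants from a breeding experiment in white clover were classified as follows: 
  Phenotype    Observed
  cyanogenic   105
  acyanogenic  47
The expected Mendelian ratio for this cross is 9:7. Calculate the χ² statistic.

Total ratio parts = 16. Expected numbers out of 152:
  cyanogenic: 152 × 9/16 = 85.5
  acyanogenic: 152 × 7/16 = 66.5
χ² = Σ (O − E)² / E
  cyanogenic: (105 − 85.5)² / 85.5 = 4.4474
  acyanogenic: (47 − 66.5)² / 66.5 = 5.7180
χ² = 4.4474 + 5.7180 = 10.1654 ≈ 10.165

10.165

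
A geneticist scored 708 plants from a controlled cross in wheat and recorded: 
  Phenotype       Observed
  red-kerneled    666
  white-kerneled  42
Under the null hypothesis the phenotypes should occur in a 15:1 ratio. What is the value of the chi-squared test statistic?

0.122

Total ratio parts = 16. Expected numbers out of 708:
  red-kerneled: 708 × 15/16 = 663.75
  white-kerneled: 708 × 1/16 = 44.25
χ² = Σ (O − E)² / E
  red-kerneled: (666 − 663.75)² / 663.75 = 0.0076
  white-kerneled: (42 − 44.25)² / 44.25 = 0.1144
χ² = 0.0076 + 0.1144 = 0.122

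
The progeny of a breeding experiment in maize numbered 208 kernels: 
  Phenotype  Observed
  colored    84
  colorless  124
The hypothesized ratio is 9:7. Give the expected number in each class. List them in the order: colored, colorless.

117, 91

The 9:7 ratio has 16 parts, so with N = 208 the expected counts are:
  colored: 208 × 9/16 = 117
  colorless: 208 × 7/16 = 91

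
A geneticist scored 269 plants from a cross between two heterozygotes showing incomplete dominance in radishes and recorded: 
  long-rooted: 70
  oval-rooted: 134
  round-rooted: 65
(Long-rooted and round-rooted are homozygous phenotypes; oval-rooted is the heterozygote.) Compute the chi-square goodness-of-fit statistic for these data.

With incomplete dominance, a heterozygote × heterozygote cross gives a 1:2:1 phenotypic ratio.
Total ratio parts = 4. Expected numbers out of 269:
  long-rooted: 269 × 1/4 = 67.25
  oval-rooted: 269 × 2/4 = 134.5
  round-rooted: 269 × 1/4 = 67.25
χ² = Σ (O − E)² / E
  long-rooted: (70 − 67.25)² / 67.25 = 0.1125
  oval-rooted: (134 − 134.5)² / 134.5 = 0.0019
  round-rooted: (65 − 67.25)² / 67.25 = 0.0753
χ² = 0.1125 + 0.0019 + 0.0753 = 0.1897 ≈ 0.190

0.190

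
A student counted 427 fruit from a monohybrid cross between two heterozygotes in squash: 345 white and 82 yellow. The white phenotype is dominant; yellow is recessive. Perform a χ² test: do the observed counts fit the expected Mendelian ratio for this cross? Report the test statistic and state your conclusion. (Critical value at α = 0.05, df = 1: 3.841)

7.651; not consistent

For a monohybrid cross between heterozygotes with complete dominance, the expected phenotypic ratio is 3:1.
Under the 3:1 hypothesis (Σ ratio = 4, N = 427):
  white: 427 × 3/4 = 320.25
  yellow: 427 × 1/4 = 106.75
χ² = Σ (O − E)² / E
  white: (345 − 320.25)² / 320.25 = 1.9128
  yellow: (82 − 106.75)² / 106.75 = 5.7383
χ² = 1.9128 + 5.7383 = 7.6511 ≈ 7.651
Degrees of freedom = 2 − 1 = 1; critical value at α = 0.05 is 3.841.
Since 7.651 > 3.841, we reject the null hypothesis — the data do not fit the 3:1 ratio.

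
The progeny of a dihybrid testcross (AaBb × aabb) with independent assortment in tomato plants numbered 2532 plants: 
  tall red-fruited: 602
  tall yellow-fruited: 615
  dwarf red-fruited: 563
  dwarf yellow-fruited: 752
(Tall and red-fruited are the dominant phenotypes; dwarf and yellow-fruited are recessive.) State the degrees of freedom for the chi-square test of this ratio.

3

A dihybrid testcross with independent assortment gives a 1:1:1:1 ratio.
A goodness-of-fit test with 4 phenotype classes has df = 4 − 1 = 3.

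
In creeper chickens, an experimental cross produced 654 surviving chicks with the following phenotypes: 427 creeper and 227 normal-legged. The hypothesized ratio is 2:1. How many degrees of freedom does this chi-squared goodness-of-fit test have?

A goodness-of-fit test with 2 phenotype classes has df = 2 − 1 = 1.

1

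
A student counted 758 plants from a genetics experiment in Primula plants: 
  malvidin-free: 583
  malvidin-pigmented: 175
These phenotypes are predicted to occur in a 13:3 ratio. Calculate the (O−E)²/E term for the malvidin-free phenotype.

Expected counts for N = 758 under a 13:3 ratio (total parts = 16):
  malvidin-free: 758 × 13/16 = 615.875
  malvidin-pigmented: 758 × 3/16 = 142.125
Contribution of malvidin-free: (583 − 615.875)² / 615.875 = 1.7548

1.755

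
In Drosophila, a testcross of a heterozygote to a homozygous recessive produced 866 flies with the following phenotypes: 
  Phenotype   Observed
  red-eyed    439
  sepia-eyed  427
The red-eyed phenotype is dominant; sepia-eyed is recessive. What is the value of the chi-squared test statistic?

A testcross of a heterozygote (Aa × aa) gives a 1:1 phenotypic ratio.
Total ratio parts = 2. Expected numbers out of 866:
  red-eyed: 866 × 1/2 = 433
  sepia-eyed: 866 × 1/2 = 433
χ² = Σ (O − E)² / E
  red-eyed: (439 − 433)² / 433 = 0.0831
  sepia-eyed: (427 − 433)² / 433 = 0.0831
χ² = 0.0831 + 0.0831 = 0.1662 ≈ 0.166

0.166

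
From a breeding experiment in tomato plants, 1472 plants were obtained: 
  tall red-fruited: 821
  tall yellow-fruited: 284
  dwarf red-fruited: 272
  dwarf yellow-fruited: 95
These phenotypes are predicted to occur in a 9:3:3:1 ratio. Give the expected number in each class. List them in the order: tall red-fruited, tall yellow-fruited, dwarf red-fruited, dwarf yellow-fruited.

828, 276, 276, 92

Total ratio parts = 16. Expected numbers out of 1472:
  tall red-fruited: 1472 × 9/16 = 828
  tall yellow-fruited: 1472 × 3/16 = 276
  dwarf red-fruited: 1472 × 3/16 = 276
  dwarf yellow-fruited: 1472 × 1/16 = 92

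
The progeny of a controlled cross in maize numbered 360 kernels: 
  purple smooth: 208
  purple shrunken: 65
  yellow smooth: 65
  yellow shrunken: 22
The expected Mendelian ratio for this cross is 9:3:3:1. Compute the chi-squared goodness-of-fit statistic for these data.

0.346

Total ratio parts = 16. Expected numbers out of 360:
  purple smooth: 360 × 9/16 = 202.5
  purple shrunken: 360 × 3/16 = 67.5
  yellow smooth: 360 × 3/16 = 67.5
  yellow shrunken: 360 × 1/16 = 22.5
χ² = Σ (O − E)² / E
  purple smooth: (208 − 202.5)² / 202.5 = 0.1494
  purple shrunken: (65 − 67.5)² / 67.5 = 0.0926
  yellow smooth: (65 − 67.5)² / 67.5 = 0.0926
  yellow shrunken: (22 − 22.5)² / 22.5 = 0.0111
χ² = 0.1494 + 0.0926 + 0.0926 + 0.0111 = 0.3457 ≈ 0.346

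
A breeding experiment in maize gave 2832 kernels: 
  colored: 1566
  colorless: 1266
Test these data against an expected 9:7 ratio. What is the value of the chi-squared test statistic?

Under the 9:7 hypothesis (Σ ratio = 16, N = 2832):
  colored: 2832 × 9/16 = 1593
  colorless: 2832 × 7/16 = 1239
χ² = Σ (O − E)² / E
  colored: (1566 − 1593)² / 1593 = 0.4576
  colorless: (1266 − 1239)² / 1239 = 0.5884
χ² = 0.4576 + 0.5884 = 1.046

1.046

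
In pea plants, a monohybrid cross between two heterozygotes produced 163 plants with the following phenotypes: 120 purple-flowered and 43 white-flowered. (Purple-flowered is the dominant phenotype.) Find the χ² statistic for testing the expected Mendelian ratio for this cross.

0.166

For a monohybrid cross between heterozygotes with complete dominance, the expected phenotypic ratio is 3:1.
The 3:1 ratio has 4 parts, so with N = 163 the expected counts are:
  purple-flowered: 163 × 3/4 = 122.25
  white-flowered: 163 × 1/4 = 40.75
χ² = Σ (O − E)² / E
  purple-flowered: (120 − 122.25)² / 122.25 = 0.0414
  white-flowered: (43 − 40.75)² / 40.75 = 0.1242
χ² = 0.0414 + 0.1242 = 0.1656 ≈ 0.166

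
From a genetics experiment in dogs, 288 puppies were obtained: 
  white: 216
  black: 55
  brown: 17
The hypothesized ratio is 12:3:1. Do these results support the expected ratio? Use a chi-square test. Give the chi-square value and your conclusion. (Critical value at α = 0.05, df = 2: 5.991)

Total ratio parts = 16. Expected numbers out of 288:
  white: 288 × 12/16 = 216
  black: 288 × 3/16 = 54
  brown: 288 × 1/16 = 18
χ² = Σ (O − E)² / E
  white: (216 − 216)² / 216 = 0.0000
  black: (55 − 54)² / 54 = 0.0185
  brown: (17 − 18)² / 18 = 0.0556
χ² = 0.0000 + 0.0185 + 0.0556 = 0.0741 ≈ 0.074
Degrees of freedom = 3 − 1 = 2; critical value at α = 0.05 is 5.991.
Since 0.074 < 5.991, we fail to reject the null hypothesis — the data are consistent with the 12:3:1 ratio.

0.074; consistent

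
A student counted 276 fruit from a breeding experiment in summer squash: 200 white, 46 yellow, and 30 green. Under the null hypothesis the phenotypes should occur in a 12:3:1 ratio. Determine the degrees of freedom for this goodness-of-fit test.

2

A goodness-of-fit test with 3 phenotype classes has df = 3 − 1 = 2.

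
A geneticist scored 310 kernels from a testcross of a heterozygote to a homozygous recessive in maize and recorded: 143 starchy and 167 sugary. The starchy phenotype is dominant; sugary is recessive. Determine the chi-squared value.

1.858

A testcross of a heterozygote (Aa × aa) gives a 1:1 phenotypic ratio.
Total ratio parts = 2. Expected numbers out of 310:
  starchy: 310 × 1/2 = 155
  sugary: 310 × 1/2 = 155
χ² = Σ (O − E)² / E
  starchy: (143 − 155)² / 155 = 0.9290
  sugary: (167 − 155)² / 155 = 0.9290
χ² = 0.9290 + 0.9290 = 1.858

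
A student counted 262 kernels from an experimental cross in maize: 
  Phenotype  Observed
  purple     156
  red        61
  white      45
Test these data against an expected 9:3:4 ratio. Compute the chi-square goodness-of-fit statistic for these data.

9.791

The 9:3:4 ratio has 16 parts, so with N = 262 the expected counts are:
  purple: 262 × 9/16 = 147.375
  red: 262 × 3/16 = 49.125
  white: 262 × 4/16 = 65.5
χ² = Σ (O − E)² / E
  purple: (156 − 147.375)² / 147.375 = 0.5048
  red: (61 − 49.125)² / 49.125 = 2.8705
  white: (45 − 65.5)² / 65.5 = 6.4160
χ² = 0.5048 + 2.8705 + 6.4160 = 9.7913 ≈ 9.791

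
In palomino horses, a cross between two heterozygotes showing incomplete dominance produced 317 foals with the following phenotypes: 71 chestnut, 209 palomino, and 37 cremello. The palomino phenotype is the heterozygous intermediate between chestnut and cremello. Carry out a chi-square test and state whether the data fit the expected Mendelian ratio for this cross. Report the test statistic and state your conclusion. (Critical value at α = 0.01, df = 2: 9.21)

With incomplete dominance, a heterozygote × heterozygote cross gives a 1:2:1 phenotypic ratio.
The 1:2:1 ratio has 4 parts, so with N = 317 the expected counts are:
  chestnut: 317 × 1/4 = 79.25
  palomino: 317 × 2/4 = 158.5
  cremello: 317 × 1/4 = 79.25
χ² = Σ (O − E)² / E
  chestnut: (71 − 79.25)² / 79.25 = 0.8588
  palomino: (209 − 158.5)² / 158.5 = 16.0899
  cremello: (37 − 79.25)² / 79.25 = 22.5244
χ² = 0.8588 + 16.0899 + 22.5244 = 39.4731 ≈ 39.473
Degrees of freedom = 3 − 1 = 2; critical value at α = 0.01 is 9.21.
Since 39.473 > 9.21, we reject the null hypothesis — the data do not fit the 1:2:1 ratio.

39.473; not consistent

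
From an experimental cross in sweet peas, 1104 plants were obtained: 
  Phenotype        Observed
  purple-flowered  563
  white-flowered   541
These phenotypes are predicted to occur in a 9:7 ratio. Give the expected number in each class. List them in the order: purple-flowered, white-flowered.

621, 483

Expected counts for N = 1104 under a 9:7 ratio (total parts = 16):
  purple-flowered: 1104 × 9/16 = 621
  white-flowered: 1104 × 7/16 = 483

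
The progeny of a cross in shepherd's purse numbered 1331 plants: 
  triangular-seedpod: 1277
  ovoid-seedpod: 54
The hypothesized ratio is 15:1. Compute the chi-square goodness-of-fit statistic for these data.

Expected counts for N = 1331 under a 15:1 ratio (total parts = 16):
  triangular-seedpod: 1331 × 15/16 = 1247.8125
  ovoid-seedpod: 1331 × 1/16 = 83.1875
χ² = Σ (O − E)² / E
  triangular-seedpod: (1277 − 1247.8125)² / 1247.8125 = 0.6827
  ovoid-seedpod: (54 − 83.1875)² / 83.1875 = 10.2408
χ² = 0.6827 + 10.2408 = 10.9235 ≈ 10.924

10.924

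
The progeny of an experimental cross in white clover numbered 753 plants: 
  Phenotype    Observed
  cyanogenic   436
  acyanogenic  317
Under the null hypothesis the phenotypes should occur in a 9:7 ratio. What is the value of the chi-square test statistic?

The 9:7 ratio has 16 parts, so with N = 753 the expected counts are:
  cyanogenic: 753 × 9/16 = 423.5625
  acyanogenic: 753 × 7/16 = 329.4375
χ² = Σ (O − E)² / E
  cyanogenic: (436 − 423.5625)² / 423.5625 = 0.3652
  acyanogenic: (317 − 329.4375)² / 329.4375 = 0.4696
χ² = 0.3652 + 0.4696 = 0.8348 ≈ 0.835

0.835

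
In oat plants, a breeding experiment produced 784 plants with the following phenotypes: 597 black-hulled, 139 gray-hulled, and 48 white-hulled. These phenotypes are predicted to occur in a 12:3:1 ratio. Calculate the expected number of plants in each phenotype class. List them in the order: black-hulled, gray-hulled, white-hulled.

Under the 12:3:1 hypothesis (Σ ratio = 16, N = 784):
  black-hulled: 784 × 12/16 = 588
  gray-hulled: 784 × 3/16 = 147
  white-hulled: 784 × 1/16 = 49

588, 147, 49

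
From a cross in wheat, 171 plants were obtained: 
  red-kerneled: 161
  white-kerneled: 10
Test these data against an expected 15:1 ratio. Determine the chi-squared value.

0.047

Expected counts for N = 171 under a 15:1 ratio (total parts = 16):
  red-kerneled: 171 × 15/16 = 160.3125
  white-kerneled: 171 × 1/16 = 10.6875
χ² = Σ (O − E)² / E
  red-kerneled: (161 − 160.3125)² / 160.3125 = 0.0029
  white-kerneled: (10 − 10.6875)² / 10.6875 = 0.0442
χ² = 0.0029 + 0.0442 = 0.0471 ≈ 0.047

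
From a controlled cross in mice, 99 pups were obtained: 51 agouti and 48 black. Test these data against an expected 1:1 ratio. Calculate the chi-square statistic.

0.091

Total ratio parts = 2. Expected numbers out of 99:
  agouti: 99 × 1/2 = 49.5
  black: 99 × 1/2 = 49.5
χ² = Σ (O − E)² / E
  agouti: (51 − 49.5)² / 49.5 = 0.0455
  black: (48 − 49.5)² / 49.5 = 0.0455
χ² = 0.0455 + 0.0455 = 0.091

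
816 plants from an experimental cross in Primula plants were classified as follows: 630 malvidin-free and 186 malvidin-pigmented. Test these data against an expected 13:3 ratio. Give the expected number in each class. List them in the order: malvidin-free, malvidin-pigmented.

663, 153

Total ratio parts = 16. Expected numbers out of 816:
  malvidin-free: 816 × 13/16 = 663
  malvidin-pigmented: 816 × 3/16 = 153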